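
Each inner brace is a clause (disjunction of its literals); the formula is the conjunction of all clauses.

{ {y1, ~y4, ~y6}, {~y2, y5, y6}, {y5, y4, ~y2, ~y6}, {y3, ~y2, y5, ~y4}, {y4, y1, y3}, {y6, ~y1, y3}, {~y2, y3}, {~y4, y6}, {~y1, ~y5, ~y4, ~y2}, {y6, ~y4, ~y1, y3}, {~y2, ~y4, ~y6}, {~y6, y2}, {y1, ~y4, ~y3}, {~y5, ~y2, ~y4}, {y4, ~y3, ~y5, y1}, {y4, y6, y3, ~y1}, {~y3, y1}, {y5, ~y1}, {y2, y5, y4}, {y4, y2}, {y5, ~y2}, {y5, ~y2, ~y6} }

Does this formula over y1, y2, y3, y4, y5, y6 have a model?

Yes, satisfiable

Branch on y2: set y2 = 1.
From the singleton clause (y3), y3 = 1.
From the singleton clause (y1), y1 = 1.
From the singleton clause (y5), y5 = 1.
From the singleton clause (~y4), y4 = 0.
All clauses hold; y6 can take either value.
A satisfying assignment: y1=1; y2=1; y3=1; y4=0; y5=1; y6=0.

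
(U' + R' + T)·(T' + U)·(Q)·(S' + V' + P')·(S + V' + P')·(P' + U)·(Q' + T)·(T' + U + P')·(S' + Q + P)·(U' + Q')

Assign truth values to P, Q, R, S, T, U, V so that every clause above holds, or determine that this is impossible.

UNSATISFIABLE

The clause (Q) is unit, so Q = 1.
The clause (T) is unit, so T = 1.
The clause (U) is unit, so U = 1.
That conflicts with the unit clause (U').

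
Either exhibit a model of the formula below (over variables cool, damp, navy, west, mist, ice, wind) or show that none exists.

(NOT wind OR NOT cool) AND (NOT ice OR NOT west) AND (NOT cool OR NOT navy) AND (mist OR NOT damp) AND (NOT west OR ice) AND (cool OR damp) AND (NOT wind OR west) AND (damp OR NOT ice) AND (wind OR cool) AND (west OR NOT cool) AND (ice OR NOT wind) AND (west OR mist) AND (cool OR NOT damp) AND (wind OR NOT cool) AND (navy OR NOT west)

Branch on wind: set wind = false.
(cool) alone gives cool = true.
That conflicts with the unit clause (NOT cool).
So wind must be the other value — set wind = true.
(NOT cool) alone gives cool = false.
(damp) alone gives damp = true.
That conflicts with the unit clause (NOT damp).
Neither wind = true nor wind = false works.

UNSATISFIABLE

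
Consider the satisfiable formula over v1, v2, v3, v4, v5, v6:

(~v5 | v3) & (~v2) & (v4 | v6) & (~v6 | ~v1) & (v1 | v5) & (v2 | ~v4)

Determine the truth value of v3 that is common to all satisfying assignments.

Suppose v3 = 0.
Unit clause (~v5) forces v5 = 0.
Unit clause (~v2) forces v2 = 0.
Unit clause (v1) forces v1 = 1.
Unit clause (~v6) forces v6 = 0.
Unit clause (v4) forces v4 = 1.
Now (~v4) is unsatisfied and unit — conflict.
So every satisfying assignment has v3 = True.

True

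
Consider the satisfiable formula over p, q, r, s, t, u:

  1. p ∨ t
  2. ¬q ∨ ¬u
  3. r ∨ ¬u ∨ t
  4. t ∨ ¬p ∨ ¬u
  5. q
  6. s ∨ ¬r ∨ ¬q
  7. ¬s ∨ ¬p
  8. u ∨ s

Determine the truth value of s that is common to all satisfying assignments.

True

Suppose s = False.
(q) alone gives q = True.
(¬u) alone gives u = False.
Now (u) is unsatisfied and unit — conflict.
So every satisfying assignment has s = True.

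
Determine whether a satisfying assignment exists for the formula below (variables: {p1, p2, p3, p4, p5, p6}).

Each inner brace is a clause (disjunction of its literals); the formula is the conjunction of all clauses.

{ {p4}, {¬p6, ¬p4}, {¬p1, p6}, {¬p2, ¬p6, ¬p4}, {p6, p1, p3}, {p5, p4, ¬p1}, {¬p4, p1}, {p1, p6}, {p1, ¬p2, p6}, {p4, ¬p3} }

No

Unit clause (p4) forces p4 = True.
Unit clause (¬p6) forces p6 = False.
Unit clause (¬p1) forces p1 = False.
But (p1) is also a unit clause — contradiction.
No assignment satisfies every clause.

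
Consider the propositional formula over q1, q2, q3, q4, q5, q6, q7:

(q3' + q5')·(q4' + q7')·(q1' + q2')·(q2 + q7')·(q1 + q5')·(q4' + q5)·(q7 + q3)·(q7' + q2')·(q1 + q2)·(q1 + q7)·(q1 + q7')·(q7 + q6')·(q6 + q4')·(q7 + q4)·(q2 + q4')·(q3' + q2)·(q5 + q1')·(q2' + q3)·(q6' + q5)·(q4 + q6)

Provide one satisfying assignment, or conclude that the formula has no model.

UNSATISFIABLE

Try q3 = 0.
(q7) alone gives q7 = 1.
(q4') alone gives q4 = 0.
(q2) alone gives q2 = 1.
Now (q2') is unsatisfied and unit — conflict.
Backtrack on q3: now try q3 = 1.
(q5') alone gives q5 = 0.
(q4') alone gives q4 = 0.
(q7) alone gives q7 = 1.
(q2) alone gives q2 = 1.
Now (q2') is unsatisfied and unit — conflict.
Neither q3 = 1 nor q3 = 0 works.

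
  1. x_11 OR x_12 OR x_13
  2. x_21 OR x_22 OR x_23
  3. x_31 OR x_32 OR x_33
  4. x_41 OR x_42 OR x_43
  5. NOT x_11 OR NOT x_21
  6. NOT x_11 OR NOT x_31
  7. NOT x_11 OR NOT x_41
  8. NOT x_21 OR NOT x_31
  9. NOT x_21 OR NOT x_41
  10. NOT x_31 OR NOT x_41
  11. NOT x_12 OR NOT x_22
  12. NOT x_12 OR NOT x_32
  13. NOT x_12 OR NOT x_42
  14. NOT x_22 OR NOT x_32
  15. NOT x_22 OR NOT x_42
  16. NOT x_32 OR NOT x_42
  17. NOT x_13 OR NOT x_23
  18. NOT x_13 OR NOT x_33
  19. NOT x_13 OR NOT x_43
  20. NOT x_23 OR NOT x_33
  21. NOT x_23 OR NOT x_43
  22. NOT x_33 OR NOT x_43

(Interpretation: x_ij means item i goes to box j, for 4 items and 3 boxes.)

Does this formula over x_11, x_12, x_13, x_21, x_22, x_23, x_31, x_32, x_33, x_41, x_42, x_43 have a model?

Case x_11 = false:
Case x_12 = true:
Unit clause (NOT x_22) forces x_22 = false.
Unit clause (NOT x_32) forces x_32 = false.
Unit clause (NOT x_42) forces x_42 = false.
Case x_21 = true:
Unit clause (NOT x_31) forces x_31 = false.
Unit clause (x_33) forces x_33 = true.
Unit clause (NOT x_41) forces x_41 = false.
Unit clause (x_43) forces x_43 = true.
Now (NOT x_43) is unsatisfied and unit — conflict.
That branch fails; take x_21 = false instead.
Unit clause (x_23) forces x_23 = true.
Unit clause (NOT x_13) forces x_13 = false.
Unit clause (NOT x_33) forces x_33 = false.
Unit clause (x_31) forces x_31 = true.
Unit clause (NOT x_41) forces x_41 = false.
Unit clause (x_43) forces x_43 = true.
Now (NOT x_43) is unsatisfied and unit — conflict.
Both values of x_21 lead to a conflict.
That branch fails; take x_12 = false instead.
Unit clause (x_13) forces x_13 = true.
Unit clause (NOT x_23) forces x_23 = false.
Unit clause (NOT x_33) forces x_33 = false.
Unit clause (NOT x_43) forces x_43 = false.
Case x_21 = true:
Unit clause (NOT x_31) forces x_31 = false.
Unit clause (x_32) forces x_32 = true.
Unit clause (NOT x_41) forces x_41 = false.
Unit clause (x_42) forces x_42 = true.
Now (NOT x_42) is unsatisfied and unit — conflict.
That branch fails; take x_21 = false instead.
Unit clause (x_22) forces x_22 = true.
Unit clause (NOT x_32) forces x_32 = false.
Unit clause (x_31) forces x_31 = true.
Unit clause (NOT x_41) forces x_41 = false.
Unit clause (x_42) forces x_42 = true.
Now (NOT x_42) is unsatisfied and unit — conflict.
Both values of x_21 lead to a conflict.
Both values of x_12 lead to a conflict.
That branch fails; take x_11 = true instead.
Unit clause (NOT x_21) forces x_21 = false.
Unit clause (NOT x_31) forces x_31 = false.
Unit clause (NOT x_41) forces x_41 = false.
Case x_22 = true:
Unit clause (NOT x_12) forces x_12 = false.
Unit clause (NOT x_32) forces x_32 = false.
Unit clause (x_33) forces x_33 = true.
Unit clause (NOT x_42) forces x_42 = false.
Unit clause (x_43) forces x_43 = true.
Now (NOT x_43) is unsatisfied and unit — conflict.
That branch fails; take x_22 = false instead.
Unit clause (x_23) forces x_23 = true.
Unit clause (NOT x_13) forces x_13 = false.
Unit clause (NOT x_33) forces x_33 = false.
Unit clause (x_32) forces x_32 = true.
Unit clause (NOT x_12) forces x_12 = false.
Unit clause (NOT x_42) forces x_42 = false.
Unit clause (x_43) forces x_43 = true.
Now (NOT x_43) is unsatisfied and unit — conflict.
Both values of x_22 lead to a conflict.
Both values of x_11 lead to a conflict.
No assignment satisfies every clause.

No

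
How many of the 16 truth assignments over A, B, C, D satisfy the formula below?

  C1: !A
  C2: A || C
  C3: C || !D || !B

There are 2^4 = 16 truth assignments over (A, B, C, D).
Check each against the 3 clauses (columns in the order A, B, C, D):
  F F F F  ✗ fails (A || C)
  F F F T  ✗ fails (A || C)
  F F T F  ✓ satisfies all
  F F T T  ✓ satisfies all
  F T F F  ✗ fails (A || C)
  F T F T  ✗ fails (A || C)
  F T T F  ✓ satisfies all
  F T T T  ✓ satisfies all
  T F F F  ✗ fails (!A)
  T F F T  ✗ fails (!A)
  T F T F  ✗ fails (!A)
  T F T T  ✗ fails (!A)
  T T F F  ✗ fails (!A)
  T T F T  ✗ fails (!A)
  T T T F  ✗ fails (!A)
  T T T T  ✗ fails (!A)
4 of the 16 rows are models.

4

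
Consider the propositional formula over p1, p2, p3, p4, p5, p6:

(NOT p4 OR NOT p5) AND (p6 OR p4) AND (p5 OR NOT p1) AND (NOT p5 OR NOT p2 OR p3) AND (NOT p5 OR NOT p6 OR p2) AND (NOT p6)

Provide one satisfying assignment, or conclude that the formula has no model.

(NOT p6) alone gives p6 = false.
(p4) alone gives p4 = true.
(NOT p5) alone gives p5 = false.
(NOT p1) alone gives p1 = false.
No clause remains; p2, p3 are free.

p1 ↦ false,  p2 ↦ false,  p3 ↦ false,  p4 ↦ true,  p5 ↦ false,  p6 ↦ false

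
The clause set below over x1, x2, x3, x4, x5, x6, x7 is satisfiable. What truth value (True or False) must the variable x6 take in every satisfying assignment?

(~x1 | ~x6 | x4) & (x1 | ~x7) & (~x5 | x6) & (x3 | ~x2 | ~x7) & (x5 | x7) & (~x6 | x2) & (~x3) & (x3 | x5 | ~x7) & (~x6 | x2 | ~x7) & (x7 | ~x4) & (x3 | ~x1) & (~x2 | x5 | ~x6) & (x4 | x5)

Suppose x6 = 0.
The clause (~x5) is unit, so x5 = 0.
The clause (x7) is unit, so x7 = 1.
The clause (x1) is unit, so x1 = 1.
The clause (~x3) is unit, so x3 = 0.
That conflicts with the unit clause (x3).
So every satisfying assignment has x6 = True.

True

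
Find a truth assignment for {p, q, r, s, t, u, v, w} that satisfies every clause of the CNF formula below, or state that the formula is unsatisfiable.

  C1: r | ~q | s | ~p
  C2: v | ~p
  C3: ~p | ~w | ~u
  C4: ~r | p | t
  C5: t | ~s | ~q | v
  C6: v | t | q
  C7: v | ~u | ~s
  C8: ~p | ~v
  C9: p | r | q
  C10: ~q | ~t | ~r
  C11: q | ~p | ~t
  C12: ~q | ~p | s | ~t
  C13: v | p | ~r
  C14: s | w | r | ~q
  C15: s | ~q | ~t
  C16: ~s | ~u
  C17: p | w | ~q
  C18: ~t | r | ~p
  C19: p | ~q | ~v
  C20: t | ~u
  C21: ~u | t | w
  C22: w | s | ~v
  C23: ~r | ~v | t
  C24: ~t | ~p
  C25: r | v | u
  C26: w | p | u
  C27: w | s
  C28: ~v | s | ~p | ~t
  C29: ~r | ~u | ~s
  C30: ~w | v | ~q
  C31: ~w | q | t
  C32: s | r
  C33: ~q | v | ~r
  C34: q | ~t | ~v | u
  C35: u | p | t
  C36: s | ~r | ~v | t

p: 0,  q: 0,  r: 1,  s: 0,  t: 1,  u: 1,  v: 1,  w: 1

Suppose v = 1.
Unit clause (~p) forces p = 0.
Unit clause (~q) forces q = 0.
Unit clause (r) forces r = 1.
Unit clause (t) forces t = 1.
Unit clause (u) forces u = 1.
Unit clause (~s) forces s = 0.
Unit clause (w) forces w = 1.
This assignment satisfies each clause.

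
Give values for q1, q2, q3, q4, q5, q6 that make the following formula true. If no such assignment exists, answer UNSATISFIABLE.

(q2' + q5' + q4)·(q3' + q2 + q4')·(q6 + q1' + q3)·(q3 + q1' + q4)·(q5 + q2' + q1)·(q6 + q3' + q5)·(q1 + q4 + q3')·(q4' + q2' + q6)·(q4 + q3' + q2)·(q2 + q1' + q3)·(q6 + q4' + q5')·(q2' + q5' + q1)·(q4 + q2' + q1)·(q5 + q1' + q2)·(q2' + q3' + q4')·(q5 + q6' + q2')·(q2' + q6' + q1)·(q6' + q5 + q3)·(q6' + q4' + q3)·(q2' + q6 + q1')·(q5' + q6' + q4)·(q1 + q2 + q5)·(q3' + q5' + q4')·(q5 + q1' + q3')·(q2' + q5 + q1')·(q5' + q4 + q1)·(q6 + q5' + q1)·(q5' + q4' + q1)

Branch on q2: set q2 = 0.
Branch on q3: set q3 = 0.
(q1') alone gives q1 = 0.
(q5) alone gives q5 = 1.
(q4) alone gives q4 = 1.
Now (q4') is unsatisfied and unit — conflict.
Undo q3 and try q3 = 1.
(q4') alone gives q4 = 0.
Now (q4) is unsatisfied and unit — conflict.
Either choice for q3 ends in contradiction.
Undo q2 and try q2 = 1.
Branch on q5: set q5 = 0.
(q1) alone gives q1 = 1.
Now (q1') is unsatisfied and unit — conflict.
Undo q5 and try q5 = 1.
(q4) alone gives q4 = 1.
(q6) alone gives q6 = 1.
(q1) alone gives q1 = 1.
(q3') alone gives q3 = 0.
Now (q3) is unsatisfied and unit — conflict.
Either choice for q5 ends in contradiction.
Either choice for q2 ends in contradiction.

UNSATISFIABLE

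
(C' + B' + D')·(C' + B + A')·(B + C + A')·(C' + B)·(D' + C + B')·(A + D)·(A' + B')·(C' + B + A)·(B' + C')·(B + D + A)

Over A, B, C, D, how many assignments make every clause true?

There are 2^4 = 16 truth assignments over (A, B, C, D).
Check each against the 10 clauses (columns in the order A, B, C, D):
  F F F F  ✗ fails (A + D)
  F F F T  ✓ satisfies all
  F F T F  ✗ fails (C' + B)
  F F T T  ✗ fails (C' + B)
  F T F F  ✗ fails (A + D)
  F T F T  ✗ fails (D' + C + B')
  F T T F  ✗ fails (A + D)
  F T T T  ✗ fails (C' + B' + D')
  T F F F  ✗ fails (B + C + A')
  T F F T  ✗ fails (B + C + A')
  T F T F  ✗ fails (C' + B + A')
  T F T T  ✗ fails (C' + B + A')
  T T F F  ✗ fails (A' + B')
  T T F T  ✗ fails (D' + C + B')
  T T T F  ✗ fails (A' + B')
  T T T T  ✗ fails (C' + B' + D')
1 of the 16 rows is a model.

1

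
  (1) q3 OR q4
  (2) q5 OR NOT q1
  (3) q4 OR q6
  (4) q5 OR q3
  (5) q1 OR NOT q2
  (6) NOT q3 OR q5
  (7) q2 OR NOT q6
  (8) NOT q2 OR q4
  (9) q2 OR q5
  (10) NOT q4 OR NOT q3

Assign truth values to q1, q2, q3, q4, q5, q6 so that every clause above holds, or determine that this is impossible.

q1=false; q2=false; q3=false; q4=true; q5=true; q6=false

Case q3 = false:
(q4) alone gives q4 = true.
(q5) alone gives q5 = true.
Case q1 = false:
(NOT q2) alone gives q2 = false.
(NOT q6) alone gives q6 = false.
This assignment satisfies each clause.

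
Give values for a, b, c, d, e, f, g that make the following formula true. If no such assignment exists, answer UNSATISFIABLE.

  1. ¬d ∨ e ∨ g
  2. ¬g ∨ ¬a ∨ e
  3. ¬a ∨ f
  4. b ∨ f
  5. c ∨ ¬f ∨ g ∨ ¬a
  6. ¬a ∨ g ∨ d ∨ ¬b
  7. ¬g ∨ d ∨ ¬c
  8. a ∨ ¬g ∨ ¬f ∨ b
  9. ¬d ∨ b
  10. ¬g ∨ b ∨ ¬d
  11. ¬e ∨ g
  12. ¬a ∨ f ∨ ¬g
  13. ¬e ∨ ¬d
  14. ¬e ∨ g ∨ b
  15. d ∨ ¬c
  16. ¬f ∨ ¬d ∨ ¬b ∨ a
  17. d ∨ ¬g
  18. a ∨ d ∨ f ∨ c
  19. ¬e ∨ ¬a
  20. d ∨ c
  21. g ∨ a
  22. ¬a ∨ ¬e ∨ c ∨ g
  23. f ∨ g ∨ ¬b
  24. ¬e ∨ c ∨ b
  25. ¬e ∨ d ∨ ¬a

Case a = False:
The clause (g) is unit, so g = True.
The clause (d) is unit, so d = True.
The clause (b) is unit, so b = True.
The clause (¬e) is unit, so e = False.
The clause (¬f) is unit, so f = False.
All clauses hold; c can take either value.

a: False; b: True; c: False; d: True; e: False; f: False; g: True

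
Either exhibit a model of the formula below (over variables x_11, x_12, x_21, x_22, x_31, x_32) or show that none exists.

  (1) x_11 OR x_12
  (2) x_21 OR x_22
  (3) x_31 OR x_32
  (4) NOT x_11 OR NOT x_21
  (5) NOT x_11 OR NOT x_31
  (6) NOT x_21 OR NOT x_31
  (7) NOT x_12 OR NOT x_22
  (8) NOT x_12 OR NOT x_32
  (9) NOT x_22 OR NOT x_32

Suppose x_11 = true.
The clause (NOT x_21) is unit, so x_21 = false.
The clause (x_22) is unit, so x_22 = true.
The clause (NOT x_31) is unit, so x_31 = false.
The clause (x_32) is unit, so x_32 = true.
That conflicts with the unit clause (NOT x_32).
So x_11 must be the other value — set x_11 = false.
The clause (x_12) is unit, so x_12 = true.
The clause (NOT x_22) is unit, so x_22 = false.
The clause (x_21) is unit, so x_21 = true.
The clause (NOT x_31) is unit, so x_31 = false.
The clause (x_32) is unit, so x_32 = true.
That conflicts with the unit clause (NOT x_32).
Either choice for x_11 ends in contradiction.

UNSATISFIABLE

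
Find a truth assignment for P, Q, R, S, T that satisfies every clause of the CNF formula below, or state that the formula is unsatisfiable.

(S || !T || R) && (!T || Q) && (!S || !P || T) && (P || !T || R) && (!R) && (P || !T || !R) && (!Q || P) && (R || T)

P: true, Q: true, R: false, S: true, T: true

The clause (!R) is unit, so R = false.
The clause (T) is unit, so T = true.
The clause (S) is unit, so S = true.
The clause (Q) is unit, so Q = true.
The clause (P) is unit, so P = true.
All clauses are satisfied.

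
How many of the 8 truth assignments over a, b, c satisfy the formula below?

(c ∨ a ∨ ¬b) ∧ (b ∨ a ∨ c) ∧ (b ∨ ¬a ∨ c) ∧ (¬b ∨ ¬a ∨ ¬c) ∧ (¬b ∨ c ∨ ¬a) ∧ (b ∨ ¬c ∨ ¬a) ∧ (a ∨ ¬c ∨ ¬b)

There are 2^3 = 8 truth assignments over (a, b, c).
Split on a. With a = True, the clauses containing a are satisfied and ¬a drops from the rest; 0 of the 2^2 = 4 assignments to the other variables satisfy what remains.
With a = False, by the same count on the reduced clause set, 1 assignment works.
(One model: a=F, b=F, c=T.)
Total: 0 + 1 = 1.

1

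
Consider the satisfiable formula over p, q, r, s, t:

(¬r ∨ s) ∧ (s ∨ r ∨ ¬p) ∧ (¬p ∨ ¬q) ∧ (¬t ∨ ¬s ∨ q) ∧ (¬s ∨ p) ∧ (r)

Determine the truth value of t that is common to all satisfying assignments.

Suppose t = True.
(r) alone gives r = True.
(s) alone gives s = True.
(q) alone gives q = True.
(¬p) alone gives p = False.
But (p) is also a unit clause — contradiction.
So every satisfying assignment has t = False.

False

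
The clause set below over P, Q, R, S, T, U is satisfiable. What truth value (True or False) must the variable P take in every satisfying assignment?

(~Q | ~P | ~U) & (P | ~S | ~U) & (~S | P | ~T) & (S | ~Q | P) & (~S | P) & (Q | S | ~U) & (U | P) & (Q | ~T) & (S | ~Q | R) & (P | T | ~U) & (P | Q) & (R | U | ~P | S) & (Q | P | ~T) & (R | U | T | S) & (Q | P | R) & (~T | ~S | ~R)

True

Suppose P = 0.
Unit clause (~S) forces S = 0.
Unit clause (~Q) forces Q = 0.
That conflicts with the unit clause (Q).
So every satisfying assignment has P = True.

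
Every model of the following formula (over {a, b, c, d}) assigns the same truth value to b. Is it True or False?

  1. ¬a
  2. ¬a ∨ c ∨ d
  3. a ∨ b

Suppose b = False.
(¬a) alone gives a = False.
Now (a) is unsatisfied and unit — conflict.
So every satisfying assignment has b = True.

True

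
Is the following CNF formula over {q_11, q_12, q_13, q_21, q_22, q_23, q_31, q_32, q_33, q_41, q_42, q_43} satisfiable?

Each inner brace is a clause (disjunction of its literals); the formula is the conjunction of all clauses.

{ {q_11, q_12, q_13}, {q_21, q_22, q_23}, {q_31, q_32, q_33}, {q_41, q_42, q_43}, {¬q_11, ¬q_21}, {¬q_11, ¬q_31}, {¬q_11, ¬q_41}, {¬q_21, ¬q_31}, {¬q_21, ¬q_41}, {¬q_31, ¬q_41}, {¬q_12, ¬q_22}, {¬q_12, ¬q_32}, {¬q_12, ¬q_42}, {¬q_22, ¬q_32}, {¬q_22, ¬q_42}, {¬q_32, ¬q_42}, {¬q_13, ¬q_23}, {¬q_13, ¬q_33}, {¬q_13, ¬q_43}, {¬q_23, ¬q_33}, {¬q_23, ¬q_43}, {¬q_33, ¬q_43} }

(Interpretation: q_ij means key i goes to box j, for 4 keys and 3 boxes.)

Branch on q_11: set q_11 = False.
Branch on q_12: set q_12 = True.
(¬q_22) alone gives q_22 = False.
(¬q_32) alone gives q_32 = False.
(¬q_42) alone gives q_42 = False.
Branch on q_21: set q_21 = True.
(¬q_31) alone gives q_31 = False.
(q_33) alone gives q_33 = True.
(¬q_41) alone gives q_41 = False.
(q_43) alone gives q_43 = True.
That conflicts with the unit clause (¬q_43).
That branch fails; take q_21 = False instead.
(q_23) alone gives q_23 = True.
(¬q_13) alone gives q_13 = False.
(¬q_33) alone gives q_33 = False.
(q_31) alone gives q_31 = True.
(¬q_41) alone gives q_41 = False.
(q_43) alone gives q_43 = True.
That conflicts with the unit clause (¬q_43).
Neither q_21 = True nor q_21 = False works.
That branch fails; take q_12 = False instead.
(q_13) alone gives q_13 = True.
(¬q_23) alone gives q_23 = False.
(¬q_33) alone gives q_33 = False.
(¬q_43) alone gives q_43 = False.
Branch on q_21: set q_21 = True.
(¬q_31) alone gives q_31 = False.
(q_32) alone gives q_32 = True.
(¬q_41) alone gives q_41 = False.
(q_42) alone gives q_42 = True.
That conflicts with the unit clause (¬q_42).
That branch fails; take q_21 = False instead.
(q_22) alone gives q_22 = True.
(¬q_32) alone gives q_32 = False.
(q_31) alone gives q_31 = True.
(¬q_41) alone gives q_41 = False.
(q_42) alone gives q_42 = True.
That conflicts with the unit clause (¬q_42).
Neither q_21 = True nor q_21 = False works.
Neither q_12 = True nor q_12 = False works.
That branch fails; take q_11 = True instead.
(¬q_21) alone gives q_21 = False.
(¬q_31) alone gives q_31 = False.
(¬q_41) alone gives q_41 = False.
Branch on q_22: set q_22 = True.
(¬q_12) alone gives q_12 = False.
(¬q_32) alone gives q_32 = False.
(q_33) alone gives q_33 = True.
(¬q_42) alone gives q_42 = False.
(q_43) alone gives q_43 = True.
That conflicts with the unit clause (¬q_43).
That branch fails; take q_22 = False instead.
(q_23) alone gives q_23 = True.
(¬q_13) alone gives q_13 = False.
(¬q_33) alone gives q_33 = False.
(q_32) alone gives q_32 = True.
(¬q_12) alone gives q_12 = False.
(¬q_42) alone gives q_42 = False.
(q_43) alone gives q_43 = True.
That conflicts with the unit clause (¬q_43).
Neither q_22 = True nor q_22 = False works.
Neither q_11 = True nor q_11 = False works.
No assignment satisfies every clause.

Unsatisfiable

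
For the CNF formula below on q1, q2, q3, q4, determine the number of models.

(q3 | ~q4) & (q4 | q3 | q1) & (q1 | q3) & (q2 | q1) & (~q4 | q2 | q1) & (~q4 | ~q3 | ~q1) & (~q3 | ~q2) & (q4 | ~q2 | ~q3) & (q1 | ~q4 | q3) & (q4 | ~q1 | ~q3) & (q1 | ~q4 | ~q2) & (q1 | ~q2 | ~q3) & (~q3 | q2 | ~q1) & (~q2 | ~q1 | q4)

1

There are 2^4 = 16 truth assignments over (q1, q2, q3, q4).
Check each against the 14 clauses (columns in the order q1, q2, q3, q4):
  F F F F  ✗ fails (q4 | q3 | q1)
  F F F T  ✗ fails (q3 | ~q4)
  F F T F  ✗ fails (q2 | q1)
  F F T T  ✗ fails (q2 | q1)
  F T F F  ✗ fails (q4 | q3 | q1)
  F T F T  ✗ fails (q3 | ~q4)
  F T T F  ✗ fails (~q3 | ~q2)
  F T T T  ✗ fails (~q3 | ~q2)
  T F F F  ✓ satisfies all
  T F F T  ✗ fails (q3 | ~q4)
  T F T F  ✗ fails (q4 | ~q1 | ~q3)
  T F T T  ✗ fails (~q4 | ~q3 | ~q1)
  T T F F  ✗ fails (~q2 | ~q1 | q4)
  T T F T  ✗ fails (q3 | ~q4)
  T T T F  ✗ fails (~q3 | ~q2)
  T T T T  ✗ fails (~q4 | ~q3 | ~q1)
1 of the 16 rows is a model.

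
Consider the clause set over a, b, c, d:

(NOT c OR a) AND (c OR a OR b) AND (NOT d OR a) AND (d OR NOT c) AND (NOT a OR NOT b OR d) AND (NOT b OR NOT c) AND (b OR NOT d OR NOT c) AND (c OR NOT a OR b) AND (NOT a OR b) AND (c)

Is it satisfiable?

No, unsatisfiable

(c) alone gives c = true.
(a) alone gives a = true.
(d) alone gives d = true.
(NOT b) alone gives b = false.
Now (b) is unsatisfied and unit — conflict.
No assignment satisfies every clause.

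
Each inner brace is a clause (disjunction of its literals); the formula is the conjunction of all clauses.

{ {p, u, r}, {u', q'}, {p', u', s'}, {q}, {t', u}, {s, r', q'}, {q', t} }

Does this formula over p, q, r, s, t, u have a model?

The clause (q) is unit, so q = 1.
The clause (u') is unit, so u = 0.
The clause (t') is unit, so t = 0.
Now (t) is unsatisfied and unit — conflict.
No assignment satisfies every clause.

No, unsatisfiable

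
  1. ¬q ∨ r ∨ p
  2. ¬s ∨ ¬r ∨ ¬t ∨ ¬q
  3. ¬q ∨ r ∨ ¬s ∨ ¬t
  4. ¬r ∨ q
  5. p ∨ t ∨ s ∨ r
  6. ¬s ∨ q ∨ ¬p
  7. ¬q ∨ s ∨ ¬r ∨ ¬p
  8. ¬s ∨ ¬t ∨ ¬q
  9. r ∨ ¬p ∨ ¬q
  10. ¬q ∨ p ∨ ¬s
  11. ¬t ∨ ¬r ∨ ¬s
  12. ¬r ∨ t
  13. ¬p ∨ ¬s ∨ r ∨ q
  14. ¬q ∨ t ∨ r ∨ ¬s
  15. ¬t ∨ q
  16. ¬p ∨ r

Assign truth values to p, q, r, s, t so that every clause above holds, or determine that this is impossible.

p=False, q=False, r=False, s=True, t=False

Suppose r = False.
Unit clause (¬p) forces p = False.
Unit clause (¬q) forces q = False.
Unit clause (¬t) forces t = False.
Unit clause (s) forces s = True.
Every clause now holds.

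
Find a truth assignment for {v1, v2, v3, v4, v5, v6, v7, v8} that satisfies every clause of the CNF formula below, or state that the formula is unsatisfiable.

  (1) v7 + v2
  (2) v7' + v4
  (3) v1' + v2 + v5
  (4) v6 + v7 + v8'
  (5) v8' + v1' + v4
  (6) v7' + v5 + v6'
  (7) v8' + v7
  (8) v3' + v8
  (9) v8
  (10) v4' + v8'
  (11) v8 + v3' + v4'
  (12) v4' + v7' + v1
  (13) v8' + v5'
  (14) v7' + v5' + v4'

Unit clause (v8) forces v8 = 1.
Unit clause (v7) forces v7 = 1.
Unit clause (v4) forces v4 = 1.
But (v4') is also a unit clause — contradiction.

UNSATISFIABLE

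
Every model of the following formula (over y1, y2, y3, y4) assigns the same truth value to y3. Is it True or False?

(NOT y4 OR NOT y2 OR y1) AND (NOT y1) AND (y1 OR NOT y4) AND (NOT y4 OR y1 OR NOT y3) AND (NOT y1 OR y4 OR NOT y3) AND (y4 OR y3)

Suppose y3 = false.
From the singleton clause (NOT y1), y1 = false.
From the singleton clause (NOT y4), y4 = false.
But (y4) is also a unit clause — contradiction.
So every satisfying assignment has y3 = True.

True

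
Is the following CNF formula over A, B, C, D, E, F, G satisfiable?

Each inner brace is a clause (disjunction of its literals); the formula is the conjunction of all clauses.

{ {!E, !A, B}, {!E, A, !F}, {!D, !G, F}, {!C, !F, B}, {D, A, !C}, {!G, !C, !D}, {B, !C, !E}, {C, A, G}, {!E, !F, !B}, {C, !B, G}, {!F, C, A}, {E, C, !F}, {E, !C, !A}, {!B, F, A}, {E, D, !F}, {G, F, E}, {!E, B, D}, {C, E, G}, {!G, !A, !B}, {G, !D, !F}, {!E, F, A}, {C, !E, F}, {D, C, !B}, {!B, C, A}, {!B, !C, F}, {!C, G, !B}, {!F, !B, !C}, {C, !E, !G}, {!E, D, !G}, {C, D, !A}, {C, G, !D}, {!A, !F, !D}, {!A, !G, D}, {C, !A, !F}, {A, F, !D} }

Satisfiable

Try E = false.
Try C = false.
From the singleton clause (!F), F = false.
From the singleton clause (G), G = true.
From the singleton clause (!D), D = false.
From the singleton clause (!B), B = false.
From the singleton clause (!A), A = false.
All clauses are satisfied.
A satisfying assignment: A=false, B=false, C=false, D=false, E=false, F=false, G=true.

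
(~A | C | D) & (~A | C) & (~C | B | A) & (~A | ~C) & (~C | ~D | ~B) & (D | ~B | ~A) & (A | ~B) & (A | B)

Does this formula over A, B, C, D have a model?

Unsatisfiable

Try A = 0.
The clause (~B) is unit, so B = 0.
But (B) is also a unit clause — contradiction.
That branch fails; take A = 1 instead.
The clause (C) is unit, so C = 1.
But (~C) is also a unit clause — contradiction.
Both values of A lead to a conflict.
No assignment satisfies every clause.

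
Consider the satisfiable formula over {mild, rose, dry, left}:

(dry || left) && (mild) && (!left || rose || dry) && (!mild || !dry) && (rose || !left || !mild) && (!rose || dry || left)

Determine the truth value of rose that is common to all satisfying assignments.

True

Suppose rose = false.
Unit clause (mild) forces mild = true.
Unit clause (!dry) forces dry = false.
Unit clause (left) forces left = true.
That conflicts with the unit clause (!left).
So every satisfying assignment has rose = True.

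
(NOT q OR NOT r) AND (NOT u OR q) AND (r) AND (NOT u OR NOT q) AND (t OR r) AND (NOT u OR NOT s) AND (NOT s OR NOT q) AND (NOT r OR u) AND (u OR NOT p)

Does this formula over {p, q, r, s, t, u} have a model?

No

From the singleton clause (r), r = true.
From the singleton clause (NOT q), q = false.
From the singleton clause (NOT u), u = false.
But (u) is also a unit clause — contradiction.
No assignment satisfies every clause.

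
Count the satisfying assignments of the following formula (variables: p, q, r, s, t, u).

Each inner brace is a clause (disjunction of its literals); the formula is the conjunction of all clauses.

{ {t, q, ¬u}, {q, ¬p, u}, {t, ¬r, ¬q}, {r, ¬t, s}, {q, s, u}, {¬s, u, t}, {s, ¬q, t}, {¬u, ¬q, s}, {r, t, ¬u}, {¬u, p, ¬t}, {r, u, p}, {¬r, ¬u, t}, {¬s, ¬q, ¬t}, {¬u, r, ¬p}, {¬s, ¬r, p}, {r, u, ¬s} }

There are 2^6 = 64 truth assignments over (p, q, r, s, t, u).
Split on p. With p = True, the clauses containing p are satisfied and ¬p drops from the rest; 3 of the 2^5 = 32 assignments to the other variables satisfy what remains.
With p = False, by the same count on the reduced clause set, 1 assignment works.
(One model: p=F, q=T, r=T, s=F, t=T, u=F.)
Total: 3 + 1 = 4.

4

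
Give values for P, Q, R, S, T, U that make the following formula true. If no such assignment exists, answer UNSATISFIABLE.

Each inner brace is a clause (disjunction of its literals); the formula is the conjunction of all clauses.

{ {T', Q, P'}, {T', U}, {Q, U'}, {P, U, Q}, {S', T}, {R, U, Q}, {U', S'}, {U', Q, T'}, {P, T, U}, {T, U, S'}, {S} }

From the singleton clause (S), S = 1.
From the singleton clause (T), T = 1.
From the singleton clause (U), U = 1.
But (U') is also a unit clause — contradiction.

UNSATISFIABLE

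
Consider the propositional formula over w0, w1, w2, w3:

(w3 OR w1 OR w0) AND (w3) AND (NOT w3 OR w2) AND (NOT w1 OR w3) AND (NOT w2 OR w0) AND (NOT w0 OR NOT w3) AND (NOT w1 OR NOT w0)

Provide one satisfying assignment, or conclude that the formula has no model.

UNSATISFIABLE

From the singleton clause (w3), w3 = true.
From the singleton clause (w2), w2 = true.
From the singleton clause (w0), w0 = true.
But (NOT w0) is also a unit clause — contradiction.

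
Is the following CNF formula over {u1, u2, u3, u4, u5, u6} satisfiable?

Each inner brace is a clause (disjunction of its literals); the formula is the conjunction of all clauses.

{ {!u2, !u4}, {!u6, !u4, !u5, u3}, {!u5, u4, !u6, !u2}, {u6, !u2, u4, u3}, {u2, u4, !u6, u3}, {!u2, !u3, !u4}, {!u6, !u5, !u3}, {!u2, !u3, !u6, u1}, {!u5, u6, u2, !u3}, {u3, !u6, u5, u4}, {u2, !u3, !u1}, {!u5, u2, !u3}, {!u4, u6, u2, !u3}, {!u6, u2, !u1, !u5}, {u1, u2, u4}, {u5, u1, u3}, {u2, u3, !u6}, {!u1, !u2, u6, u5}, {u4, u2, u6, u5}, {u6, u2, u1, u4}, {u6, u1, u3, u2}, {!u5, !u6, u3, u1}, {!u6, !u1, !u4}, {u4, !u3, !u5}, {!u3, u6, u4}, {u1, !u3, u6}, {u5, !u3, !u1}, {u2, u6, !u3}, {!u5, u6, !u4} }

Yes

Branch on u2: set u2 = false.
Branch on u3: set u3 = false.
From the singleton clause (!u6), u6 = false.
From the singleton clause (u1), u1 = true.
Branch on u4: set u4 = true.
From the singleton clause (!u5), u5 = false.
This assignment satisfies each clause.
A satisfying assignment: u1=true; u2=false; u3=false; u4=true; u5=false; u6=false.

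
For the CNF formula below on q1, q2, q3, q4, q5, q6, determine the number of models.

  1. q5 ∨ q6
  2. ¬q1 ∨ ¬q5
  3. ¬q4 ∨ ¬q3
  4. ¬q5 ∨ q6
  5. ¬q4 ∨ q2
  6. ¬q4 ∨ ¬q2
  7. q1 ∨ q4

4

There are 2^6 = 64 truth assignments over (q1, q2, q3, q4, q5, q6).
Split on q1. With q1 = True, the clauses containing q1 are satisfied and ¬q1 drops from the rest; 4 of the 2^5 = 32 assignments to the other variables satisfy what remains.
With q1 = False, by the same count on the reduced clause set, 0 assignments work.
Total: 4 + 0 = 4.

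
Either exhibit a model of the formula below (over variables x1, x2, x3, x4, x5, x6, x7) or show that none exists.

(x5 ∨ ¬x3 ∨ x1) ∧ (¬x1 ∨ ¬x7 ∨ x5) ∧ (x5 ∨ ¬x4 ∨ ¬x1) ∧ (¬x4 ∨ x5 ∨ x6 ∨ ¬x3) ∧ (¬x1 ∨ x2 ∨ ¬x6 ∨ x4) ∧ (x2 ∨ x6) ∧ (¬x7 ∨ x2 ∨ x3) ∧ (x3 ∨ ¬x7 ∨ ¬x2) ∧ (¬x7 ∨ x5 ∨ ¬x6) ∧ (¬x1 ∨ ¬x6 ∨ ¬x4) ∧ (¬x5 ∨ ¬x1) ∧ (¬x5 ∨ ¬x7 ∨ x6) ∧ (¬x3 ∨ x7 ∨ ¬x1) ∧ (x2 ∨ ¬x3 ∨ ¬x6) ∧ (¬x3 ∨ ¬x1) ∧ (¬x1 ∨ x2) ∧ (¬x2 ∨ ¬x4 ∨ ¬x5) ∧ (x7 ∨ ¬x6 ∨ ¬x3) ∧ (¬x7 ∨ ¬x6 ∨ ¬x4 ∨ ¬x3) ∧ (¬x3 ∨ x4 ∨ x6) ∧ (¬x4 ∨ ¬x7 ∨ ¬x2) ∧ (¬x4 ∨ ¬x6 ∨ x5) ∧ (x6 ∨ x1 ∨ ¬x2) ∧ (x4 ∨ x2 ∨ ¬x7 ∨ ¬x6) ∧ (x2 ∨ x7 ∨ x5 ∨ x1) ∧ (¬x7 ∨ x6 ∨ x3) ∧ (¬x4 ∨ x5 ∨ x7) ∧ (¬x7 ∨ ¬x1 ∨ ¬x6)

x1: False; x2: True; x3: True; x4: False; x5: True; x6: True; x7: True

Case x2 = True:
Case x3 = True:
The clause (¬x1) is unit, so x1 = False.
The clause (x5) is unit, so x5 = True.
The clause (¬x4) is unit, so x4 = False.
The clause (x6) is unit, so x6 = True.
The clause (x7) is unit, so x7 = True.
All clauses are satisfied.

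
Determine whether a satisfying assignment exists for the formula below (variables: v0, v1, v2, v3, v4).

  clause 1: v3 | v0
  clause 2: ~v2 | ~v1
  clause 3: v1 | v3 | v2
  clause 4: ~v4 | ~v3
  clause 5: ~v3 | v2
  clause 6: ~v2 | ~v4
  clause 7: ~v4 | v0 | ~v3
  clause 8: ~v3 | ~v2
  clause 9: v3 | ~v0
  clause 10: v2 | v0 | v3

No

Try v3 = 1.
The clause (~v4) is unit, so v4 = 0.
The clause (v2) is unit, so v2 = 1.
That conflicts with the unit clause (~v2).
So v3 must be the other value — set v3 = 0.
The clause (v0) is unit, so v0 = 1.
That conflicts with the unit clause (~v0).
Both values of v3 lead to a conflict.
No assignment satisfies every clause.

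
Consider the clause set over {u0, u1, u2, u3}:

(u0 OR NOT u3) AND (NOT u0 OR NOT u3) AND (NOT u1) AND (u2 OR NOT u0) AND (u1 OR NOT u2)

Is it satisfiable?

Yes

From the singleton clause (NOT u1), u1 = false.
From the singleton clause (NOT u2), u2 = false.
From the singleton clause (NOT u0), u0 = false.
From the singleton clause (NOT u3), u3 = false.
This assignment satisfies each clause.
A satisfying assignment: u0=false,  u1=false,  u2=false,  u3=false.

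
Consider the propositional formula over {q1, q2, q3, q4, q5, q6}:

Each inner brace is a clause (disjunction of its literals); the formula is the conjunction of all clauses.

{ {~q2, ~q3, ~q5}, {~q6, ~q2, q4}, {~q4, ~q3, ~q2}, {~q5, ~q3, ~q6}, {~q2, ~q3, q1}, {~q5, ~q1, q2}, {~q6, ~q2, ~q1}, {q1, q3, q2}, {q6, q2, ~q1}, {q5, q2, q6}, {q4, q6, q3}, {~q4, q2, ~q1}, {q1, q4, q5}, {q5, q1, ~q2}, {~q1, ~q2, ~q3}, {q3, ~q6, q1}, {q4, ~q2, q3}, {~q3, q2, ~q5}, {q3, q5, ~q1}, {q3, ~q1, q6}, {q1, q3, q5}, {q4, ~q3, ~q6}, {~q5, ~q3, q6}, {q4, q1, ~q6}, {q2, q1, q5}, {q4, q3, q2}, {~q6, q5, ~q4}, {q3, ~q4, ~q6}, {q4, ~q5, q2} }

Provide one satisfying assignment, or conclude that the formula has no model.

q1=0, q2=1, q3=0, q4=1, q5=1, q6=0

Case q2 = 1:
Case q3 = 0:
Unit clause (q4) forces q4 = 1.
Unit clause (~q6) forces q6 = 0.
Unit clause (~q1) forces q1 = 0.
Unit clause (q5) forces q5 = 1.
All clauses are satisfied.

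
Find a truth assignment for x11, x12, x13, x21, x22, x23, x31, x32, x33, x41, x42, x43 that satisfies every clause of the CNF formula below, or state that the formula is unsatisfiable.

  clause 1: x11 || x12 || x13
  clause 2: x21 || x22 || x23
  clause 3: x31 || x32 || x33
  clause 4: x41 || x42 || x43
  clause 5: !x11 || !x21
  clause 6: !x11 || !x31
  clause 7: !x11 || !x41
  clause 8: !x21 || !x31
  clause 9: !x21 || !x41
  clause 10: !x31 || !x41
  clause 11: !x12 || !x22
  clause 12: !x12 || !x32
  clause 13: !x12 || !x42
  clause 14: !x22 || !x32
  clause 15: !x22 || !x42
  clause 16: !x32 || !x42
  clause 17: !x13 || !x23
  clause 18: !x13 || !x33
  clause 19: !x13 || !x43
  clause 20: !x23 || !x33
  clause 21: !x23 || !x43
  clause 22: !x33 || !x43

UNSATISFIABLE

Case x11 = false:
Case x12 = true:
From the singleton clause (!x22), x22 = false.
From the singleton clause (!x32), x32 = false.
From the singleton clause (!x42), x42 = false.
Case x21 = true:
From the singleton clause (!x31), x31 = false.
From the singleton clause (x33), x33 = true.
From the singleton clause (!x41), x41 = false.
From the singleton clause (x43), x43 = true.
But (!x43) is also a unit clause — contradiction.
Backtrack on x21: now try x21 = false.
From the singleton clause (x23), x23 = true.
From the singleton clause (!x13), x13 = false.
From the singleton clause (!x33), x33 = false.
From the singleton clause (x31), x31 = true.
From the singleton clause (!x41), x41 = false.
From the singleton clause (x43), x43 = true.
But (!x43) is also a unit clause — contradiction.
Either choice for x21 ends in contradiction.
Backtrack on x12: now try x12 = false.
From the singleton clause (x13), x13 = true.
From the singleton clause (!x23), x23 = false.
From the singleton clause (!x33), x33 = false.
From the singleton clause (!x43), x43 = false.
Case x21 = true:
From the singleton clause (!x31), x31 = false.
From the singleton clause (x32), x32 = true.
From the singleton clause (!x41), x41 = false.
From the singleton clause (x42), x42 = true.
But (!x42) is also a unit clause — contradiction.
Backtrack on x21: now try x21 = false.
From the singleton clause (x22), x22 = true.
From the singleton clause (!x32), x32 = false.
From the singleton clause (x31), x31 = true.
From the singleton clause (!x41), x41 = false.
From the singleton clause (x42), x42 = true.
But (!x42) is also a unit clause — contradiction.
Either choice for x21 ends in contradiction.
Either choice for x12 ends in contradiction.
Backtrack on x11: now try x11 = true.
From the singleton clause (!x21), x21 = false.
From the singleton clause (!x31), x31 = false.
From the singleton clause (!x41), x41 = false.
Case x22 = true:
From the singleton clause (!x12), x12 = false.
From the singleton clause (!x32), x32 = false.
From the singleton clause (x33), x33 = true.
From the singleton clause (!x42), x42 = false.
From the singleton clause (x43), x43 = true.
But (!x43) is also a unit clause — contradiction.
Backtrack on x22: now try x22 = false.
From the singleton clause (x23), x23 = true.
From the singleton clause (!x13), x13 = false.
From the singleton clause (!x33), x33 = false.
From the singleton clause (x32), x32 = true.
From the singleton clause (!x12), x12 = false.
From the singleton clause (!x42), x42 = false.
From the singleton clause (x43), x43 = true.
But (!x43) is also a unit clause — contradiction.
Either choice for x22 ends in contradiction.
Either choice for x11 ends in contradiction.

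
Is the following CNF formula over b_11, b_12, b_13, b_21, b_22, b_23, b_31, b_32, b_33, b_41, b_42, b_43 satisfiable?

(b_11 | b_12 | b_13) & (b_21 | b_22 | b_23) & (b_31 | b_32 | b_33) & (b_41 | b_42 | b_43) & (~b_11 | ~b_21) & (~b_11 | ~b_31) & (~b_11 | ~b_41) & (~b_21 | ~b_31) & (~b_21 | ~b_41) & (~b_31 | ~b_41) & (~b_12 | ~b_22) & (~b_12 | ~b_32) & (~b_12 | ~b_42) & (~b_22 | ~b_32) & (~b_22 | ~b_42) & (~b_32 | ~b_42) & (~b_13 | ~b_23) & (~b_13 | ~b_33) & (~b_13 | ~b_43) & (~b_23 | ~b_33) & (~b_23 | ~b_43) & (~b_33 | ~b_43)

No, unsatisfiable

Branch on b_11: set b_11 = 0.
Branch on b_12: set b_12 = 1.
Unit clause (~b_22) forces b_22 = 0.
Unit clause (~b_32) forces b_32 = 0.
Unit clause (~b_42) forces b_42 = 0.
Branch on b_21: set b_21 = 1.
Unit clause (~b_31) forces b_31 = 0.
Unit clause (b_33) forces b_33 = 1.
Unit clause (~b_41) forces b_41 = 0.
Unit clause (b_43) forces b_43 = 1.
That conflicts with the unit clause (~b_43).
So b_21 must be the other value — set b_21 = 0.
Unit clause (b_23) forces b_23 = 1.
Unit clause (~b_13) forces b_13 = 0.
Unit clause (~b_33) forces b_33 = 0.
Unit clause (b_31) forces b_31 = 1.
Unit clause (~b_41) forces b_41 = 0.
Unit clause (b_43) forces b_43 = 1.
That conflicts with the unit clause (~b_43).
Neither b_21 = 1 nor b_21 = 0 works.
So b_12 must be the other value — set b_12 = 0.
Unit clause (b_13) forces b_13 = 1.
Unit clause (~b_23) forces b_23 = 0.
Unit clause (~b_33) forces b_33 = 0.
Unit clause (~b_43) forces b_43 = 0.
Branch on b_21: set b_21 = 1.
Unit clause (~b_31) forces b_31 = 0.
Unit clause (b_32) forces b_32 = 1.
Unit clause (~b_41) forces b_41 = 0.
Unit clause (b_42) forces b_42 = 1.
That conflicts with the unit clause (~b_42).
So b_21 must be the other value — set b_21 = 0.
Unit clause (b_22) forces b_22 = 1.
Unit clause (~b_32) forces b_32 = 0.
Unit clause (b_31) forces b_31 = 1.
Unit clause (~b_41) forces b_41 = 0.
Unit clause (b_42) forces b_42 = 1.
That conflicts with the unit clause (~b_42).
Neither b_21 = 1 nor b_21 = 0 works.
Neither b_12 = 1 nor b_12 = 0 works.
So b_11 must be the other value — set b_11 = 1.
Unit clause (~b_21) forces b_21 = 0.
Unit clause (~b_31) forces b_31 = 0.
Unit clause (~b_41) forces b_41 = 0.
Branch on b_22: set b_22 = 1.
Unit clause (~b_12) forces b_12 = 0.
Unit clause (~b_32) forces b_32 = 0.
Unit clause (b_33) forces b_33 = 1.
Unit clause (~b_42) forces b_42 = 0.
Unit clause (b_43) forces b_43 = 1.
That conflicts with the unit clause (~b_43).
So b_22 must be the other value — set b_22 = 0.
Unit clause (b_23) forces b_23 = 1.
Unit clause (~b_13) forces b_13 = 0.
Unit clause (~b_33) forces b_33 = 0.
Unit clause (b_32) forces b_32 = 1.
Unit clause (~b_12) forces b_12 = 0.
Unit clause (~b_42) forces b_42 = 0.
Unit clause (b_43) forces b_43 = 1.
That conflicts with the unit clause (~b_43).
Neither b_22 = 1 nor b_22 = 0 works.
Neither b_11 = 1 nor b_11 = 0 works.
No assignment satisfies every clause.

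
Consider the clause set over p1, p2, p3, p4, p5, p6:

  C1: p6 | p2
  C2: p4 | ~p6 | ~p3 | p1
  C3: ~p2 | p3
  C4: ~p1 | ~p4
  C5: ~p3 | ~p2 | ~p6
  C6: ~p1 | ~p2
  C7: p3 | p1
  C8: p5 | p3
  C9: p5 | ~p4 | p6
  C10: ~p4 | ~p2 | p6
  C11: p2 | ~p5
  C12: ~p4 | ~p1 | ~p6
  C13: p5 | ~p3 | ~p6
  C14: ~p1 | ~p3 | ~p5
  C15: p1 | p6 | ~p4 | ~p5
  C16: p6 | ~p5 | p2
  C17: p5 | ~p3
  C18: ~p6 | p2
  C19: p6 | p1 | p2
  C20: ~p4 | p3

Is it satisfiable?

Case p6 = 0:
(p2) alone gives p2 = 1.
(p3) alone gives p3 = 1.
(~p1) alone gives p1 = 0.
(~p4) alone gives p4 = 0.
(p5) alone gives p5 = 1.
This assignment satisfies each clause.
A satisfying assignment: p1: 0; p2: 1; p3: 1; p4: 0; p5: 1; p6: 0.

Yes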